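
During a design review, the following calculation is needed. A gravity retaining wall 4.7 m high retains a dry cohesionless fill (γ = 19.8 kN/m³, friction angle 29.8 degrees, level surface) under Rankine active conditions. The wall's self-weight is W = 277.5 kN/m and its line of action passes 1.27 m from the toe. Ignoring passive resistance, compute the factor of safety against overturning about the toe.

3.06

K_a = tan²(45° − 29.8°/2) = 0.3360.
P_a = ½K_aγH² = 0.5×0.3360×19.8×4.7² = 73.49 kN/m, acting at H/3 = 1.567 m above the base.
Overturning moment M_o = P_a × H/3 = 73.49 × 1.567 = 115.1.
Resisting moment M_r = W × 1.27 = 277.5 × 1.27 = 352.4.
FS_overturning = M_r/M_o = 352.4/115.1 = 3.061.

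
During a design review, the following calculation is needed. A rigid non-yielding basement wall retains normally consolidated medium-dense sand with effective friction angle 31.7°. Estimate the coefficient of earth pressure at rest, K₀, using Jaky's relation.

0.475

K₀ = 1 − sin φ' = 1 − sin 31.7° = 0.4745.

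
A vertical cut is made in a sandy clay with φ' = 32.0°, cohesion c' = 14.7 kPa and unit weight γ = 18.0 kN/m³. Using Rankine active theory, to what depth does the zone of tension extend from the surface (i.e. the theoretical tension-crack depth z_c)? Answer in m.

K_a = tan²(45° − 32.0°/2) = 0.3073; √K_a = 0.5543.
The active pressure is zero where K_a γ z = 2c√K_a, so z_c = 2c/(γ√K_a) = 2×14.7/(18.0×0.5543) = 2.947 m.

2.95 m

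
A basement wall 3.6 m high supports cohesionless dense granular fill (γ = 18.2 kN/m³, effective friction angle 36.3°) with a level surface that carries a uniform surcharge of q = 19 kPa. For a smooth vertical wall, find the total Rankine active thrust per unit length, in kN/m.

K_a = tan²(45° − φ/2) = 0.2563.
Soil triangle: ½ K_a γ H² = 0.5×0.2563×18.2×3.6² = 30.22 kN/m.
Surcharge rectangle: K_a q H = 0.2563×19×3.6 = 17.53 kN/m.
Total = 30.22 + 17.53 = 47.75 kN/m.

47.8 kN/m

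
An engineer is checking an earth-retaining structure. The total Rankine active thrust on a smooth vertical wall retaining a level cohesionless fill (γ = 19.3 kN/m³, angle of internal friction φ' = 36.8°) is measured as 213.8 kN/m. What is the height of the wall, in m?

9.40 m

K_a = 0.2508. P_a = ½ K_a γ H² ⇒ H = √(2P_a/(K_a γ)).
H = √(2×213.8/(0.2508×19.3)) = 9.400 m.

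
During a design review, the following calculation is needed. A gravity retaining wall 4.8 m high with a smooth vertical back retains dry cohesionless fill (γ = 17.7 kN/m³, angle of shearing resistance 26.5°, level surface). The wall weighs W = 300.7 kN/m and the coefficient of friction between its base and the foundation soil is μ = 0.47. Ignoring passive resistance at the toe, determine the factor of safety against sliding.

K_a = tan²(45° − 26.5°/2) = 0.3829.
P_a = ½K_aγH² = 0.5×0.3829×17.7×4.8² = 78.08 kN/m, acting at H/3 = 1.600 m above the base.
FS_sliding = μW / P_a = 0.47×300.7 / 78.08 = 1.810.

1.81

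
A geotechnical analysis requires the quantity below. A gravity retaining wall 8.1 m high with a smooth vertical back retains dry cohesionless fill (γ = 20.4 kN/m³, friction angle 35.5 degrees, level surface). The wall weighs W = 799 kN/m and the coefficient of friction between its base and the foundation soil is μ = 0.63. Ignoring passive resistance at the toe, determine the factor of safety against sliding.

2.84

K_a = tan²(45° − 35.5°/2) = 0.2653.
P_a = ½K_aγH² = 0.5×0.2653×20.4×8.1² = 177.5 kN/m, acting at H/3 = 2.700 m above the base.
FS_sliding = μW / P_a = 0.63×799 / 177.5 = 2.836.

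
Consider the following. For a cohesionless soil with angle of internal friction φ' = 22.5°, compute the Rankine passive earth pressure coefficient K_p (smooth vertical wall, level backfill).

K_p = (1 + sin φ)/(1 − sin φ) = tan²(45° + 22.5°/2) = 2.240.

2.24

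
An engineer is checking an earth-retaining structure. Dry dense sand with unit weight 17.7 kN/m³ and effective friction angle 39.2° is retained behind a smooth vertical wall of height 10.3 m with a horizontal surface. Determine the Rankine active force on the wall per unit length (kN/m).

212 kN/m

K_a = tan²(45° − φ/2) = 0.2255.
P_a = ½ K_a γ H² = 0.5 × 0.2255 × 17.7 × 10.3² = 211.7 kN/m.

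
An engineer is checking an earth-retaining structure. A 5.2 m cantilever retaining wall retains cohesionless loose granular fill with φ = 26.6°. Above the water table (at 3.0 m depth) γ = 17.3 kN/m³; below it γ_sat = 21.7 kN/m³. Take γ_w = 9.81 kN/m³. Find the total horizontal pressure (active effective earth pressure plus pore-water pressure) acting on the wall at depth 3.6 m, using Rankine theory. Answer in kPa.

28.4 kPa

K_a = (1 − sin φ)/(1 + sin φ) = 0.3814.
γ' = 21.7 − 9.81 = 11.89 kN/m³.
Effective vertical stress at 3.6 m: σ'_v = 17.3×3.0 + 11.89×0.600 = 59.03 kPa.
σ'_h = K_a σ'_v = 0.3814 × 59.03 = 22.52 kPa; u = γ_w × 0.600 = 5.886 kPa.
Total σ_h = 22.52 + 5.886 = 28.40 kPa.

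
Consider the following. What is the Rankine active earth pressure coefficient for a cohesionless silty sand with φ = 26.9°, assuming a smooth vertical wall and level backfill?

0.377

K_a = tan²(45° − φ/2) = tan²(31.55°) = 0.3770.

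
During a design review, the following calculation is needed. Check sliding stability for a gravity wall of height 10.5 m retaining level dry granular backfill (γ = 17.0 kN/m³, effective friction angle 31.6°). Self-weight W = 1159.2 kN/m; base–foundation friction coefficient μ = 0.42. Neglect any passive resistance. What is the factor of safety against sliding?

K_a = tan²(45° − 31.6°/2) = 0.3123.
P_a = ½K_aγH² = 0.5×0.3123×17.0×10.5² = 292.7 kN/m, acting at H/3 = 3.500 m above the base.
FS_sliding = μW / P_a = 0.42×1159.2 / 292.7 = 1.663.

1.66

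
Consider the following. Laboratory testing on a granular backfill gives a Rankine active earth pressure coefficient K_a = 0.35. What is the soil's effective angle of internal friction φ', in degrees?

K_a = tan²(45° − φ/2) ⇒ 45° − φ/2 = arctan(√0.35) = 30.61°.
φ = 2(45° − 30.61°) = 28.78°.

28.8°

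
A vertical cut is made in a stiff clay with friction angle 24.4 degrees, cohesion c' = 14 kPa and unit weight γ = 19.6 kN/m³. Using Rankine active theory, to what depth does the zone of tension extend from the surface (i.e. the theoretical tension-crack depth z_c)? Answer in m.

K_a = tan²(45° − 24.4°/2) = 0.4153; √K_a = 0.6445.
The active pressure is zero where K_a γ z = 2c√K_a, so z_c = 2c/(γ√K_a) = 2×14/(19.6×0.6445) = 2.217 m.

2.22 m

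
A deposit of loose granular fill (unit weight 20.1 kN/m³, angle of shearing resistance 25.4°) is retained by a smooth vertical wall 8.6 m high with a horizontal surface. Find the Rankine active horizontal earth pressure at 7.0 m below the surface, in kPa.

K_a = (1 − sin φ)/(1 + sin φ) = 0.3996.
σ_h = K_a γ z = 0.3996 × 20.1 × 7.0 = 56.23 kPa.

56.2 kPa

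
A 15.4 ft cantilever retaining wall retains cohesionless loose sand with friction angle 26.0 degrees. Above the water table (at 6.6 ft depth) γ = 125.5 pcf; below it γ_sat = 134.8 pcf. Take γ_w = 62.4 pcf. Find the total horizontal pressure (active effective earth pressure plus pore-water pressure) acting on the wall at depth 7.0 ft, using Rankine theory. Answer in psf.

360 psf

K_a = (1 − sin φ)/(1 + sin φ) = 0.3905.
γ' = 134.8 − 62.4 = 72.40 pcf.
Effective vertical stress at 7.0 ft: σ'_v = 125.5×6.6 + 72.40×0.400 = 857.3 psf.
σ'_h = K_a σ'_v = 0.3905 × 857.3 = 334.7 psf; u = γ_w × 0.400 = 24.96 psf.
Total σ_h = 334.7 + 24.96 = 359.7 psf.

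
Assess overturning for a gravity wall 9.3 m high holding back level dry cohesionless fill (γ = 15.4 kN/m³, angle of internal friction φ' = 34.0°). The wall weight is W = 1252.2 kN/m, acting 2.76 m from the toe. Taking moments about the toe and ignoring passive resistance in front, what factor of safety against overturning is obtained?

5.92

K_a = tan²(45° − 34.0°/2) = 0.2827.
P_a = ½K_aγH² = 0.5×0.2827×15.4×9.3² = 188.3 kN/m, acting at H/3 = 3.100 m above the base.
Overturning moment M_o = P_a × H/3 = 188.3 × 3.100 = 583.7.
Resisting moment M_r = W × 2.76 = 1252.2 × 2.76 = 3456.
FS_overturning = M_r/M_o = 3456/583.7 = 5.921.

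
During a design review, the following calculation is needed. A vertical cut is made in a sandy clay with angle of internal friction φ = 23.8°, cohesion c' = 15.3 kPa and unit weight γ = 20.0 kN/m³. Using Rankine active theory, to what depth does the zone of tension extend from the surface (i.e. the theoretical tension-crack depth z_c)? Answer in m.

2.35 m

K_a = tan²(45° − 23.8°/2) = 0.4250; √K_a = 0.6519.
The active pressure is zero where K_a γ z = 2c√K_a, so z_c = 2c/(γ√K_a) = 2×15.3/(20.0×0.6519) = 2.347 m.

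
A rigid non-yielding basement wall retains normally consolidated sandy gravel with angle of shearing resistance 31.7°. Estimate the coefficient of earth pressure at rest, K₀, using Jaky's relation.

K₀ = 1 − sin φ' = 1 − sin 31.7° = 0.4745.

0.475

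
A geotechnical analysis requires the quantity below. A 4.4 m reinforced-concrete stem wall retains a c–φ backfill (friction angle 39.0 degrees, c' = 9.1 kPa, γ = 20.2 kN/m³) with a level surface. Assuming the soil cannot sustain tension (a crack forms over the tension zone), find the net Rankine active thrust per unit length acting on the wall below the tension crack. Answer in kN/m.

K_a = 0.2275; √K_a = 0.4770.
Tension-crack depth z_c = 2c/(γ√K_a) = 2×9.1/(20.2×0.4770) = 1.889 m.
σ_a at base = K_a γ H − 2c√K_a = 0.2275×20.2×4.4 − 2×9.1×0.4770 = 11.54 kPa.
P_a = ½ × 11.54 × (H − z_c) = 0.5×11.54×2.511 = 14.49 kN/m.

14.5 kN/m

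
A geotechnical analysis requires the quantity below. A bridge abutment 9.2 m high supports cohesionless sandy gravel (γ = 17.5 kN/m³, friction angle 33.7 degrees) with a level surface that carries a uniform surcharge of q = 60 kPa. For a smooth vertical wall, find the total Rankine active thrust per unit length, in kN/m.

370 kN/m

K_a = tan²(45° − φ/2) = 0.2863.
Soil triangle: ½ K_a γ H² = 0.5×0.2863×17.5×9.2² = 212.0 kN/m.
Surcharge rectangle: K_a q H = 0.2863×60×9.2 = 158.0 kN/m.
Total = 212.0 + 158.0 = 370.1 kN/m.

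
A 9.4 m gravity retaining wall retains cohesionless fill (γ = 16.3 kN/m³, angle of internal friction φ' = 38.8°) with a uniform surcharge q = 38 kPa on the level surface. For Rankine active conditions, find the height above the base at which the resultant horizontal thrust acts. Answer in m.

3.65 m

K_a = 0.2296.
Triangular part P₁ = ½K_aγH² = 165.3 at H/3 = 3.133 m; rectangular part P₂ = K_a q H = 82.00 at H/2 = 4.700 m.
ȳ = (P₁·3.133 + P₂·4.700)/(P₁+P₂) = 3.653 m.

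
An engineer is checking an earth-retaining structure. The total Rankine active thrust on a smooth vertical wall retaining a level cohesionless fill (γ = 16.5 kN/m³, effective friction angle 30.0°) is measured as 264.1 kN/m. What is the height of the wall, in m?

K_a = 0.3333. P_a = ½ K_a γ H² ⇒ H = √(2P_a/(K_a γ)).
H = √(2×264.1/(0.3333×16.5)) = 9.800 m.

9.80 m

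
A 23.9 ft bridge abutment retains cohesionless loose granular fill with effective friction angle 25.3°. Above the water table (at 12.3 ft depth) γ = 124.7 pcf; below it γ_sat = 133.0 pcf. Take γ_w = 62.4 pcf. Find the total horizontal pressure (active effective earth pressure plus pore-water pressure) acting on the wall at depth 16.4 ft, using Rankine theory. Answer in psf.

K_a = (1 − sin φ)/(1 + sin φ) = 0.4012.
γ' = 133.0 − 62.4 = 70.60 pcf.
Effective vertical stress at 16.4 ft: σ'_v = 124.7×12.3 + 70.60×4.10 = 1823 psf.
σ'_h = K_a σ'_v = 0.4012 × 1823 = 731.5 psf; u = γ_w × 4.10 = 255.8 psf.
Total σ_h = 731.5 + 255.8 = 987.3 psf.

987 psf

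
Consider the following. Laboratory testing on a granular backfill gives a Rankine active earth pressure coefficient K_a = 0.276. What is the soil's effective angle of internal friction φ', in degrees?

34.6°

K_a = tan²(45° − φ/2) ⇒ 45° − φ/2 = arctan(√0.276) = 27.72°.
φ = 2(45° − 27.72°) = 34.57°.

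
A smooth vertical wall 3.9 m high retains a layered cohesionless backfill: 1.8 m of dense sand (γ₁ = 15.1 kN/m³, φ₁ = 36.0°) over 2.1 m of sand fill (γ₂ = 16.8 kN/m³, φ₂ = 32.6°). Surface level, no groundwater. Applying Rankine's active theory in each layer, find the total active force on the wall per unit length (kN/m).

34.6 kN/m

K_a1 = tan²(45°−36.0°/2) = 0.2596; K_a2 = tan²(45°−32.6°/2) = 0.2997.
Layer 1: σ at base = K_a1 γ₁ h₁ = 7.056 kPa; P₁ = ½×7.056×1.8 = 6.351.
Layer 2: σ_v at top = γ₁h₁ = 27.18; σ_h top = K_a2×27.18 = 8.147; σ_h base = K_a2×(27.18+16.8×2.1) = 18.72.
P₂ = ½(8.147+18.72)×2.1 = 28.21. Total P_a = 6.351+28.21 = 34.56 kN/m.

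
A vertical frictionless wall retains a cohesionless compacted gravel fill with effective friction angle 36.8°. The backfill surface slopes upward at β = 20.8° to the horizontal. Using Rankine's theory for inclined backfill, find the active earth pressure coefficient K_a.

K_a = cos β · (cos β − √(cos²β − cos²φ)) / (cos β + √(cos²β − cos²φ)).
cos β = 0.9348, cos φ = 0.8007, √(cos²β − cos²φ) = 0.4824.
K_a = 0.9348 × (0.9348 − 0.4824)/(0.9348 + 0.4824) = 0.2984.

0.298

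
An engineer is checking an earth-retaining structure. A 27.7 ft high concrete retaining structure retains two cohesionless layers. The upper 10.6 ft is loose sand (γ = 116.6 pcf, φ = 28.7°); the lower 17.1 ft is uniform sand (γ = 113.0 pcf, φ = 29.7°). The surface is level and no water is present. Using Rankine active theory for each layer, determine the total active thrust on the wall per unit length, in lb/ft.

15000 lb/ft

K_a1 = tan²(45°−28.7°/2) = 0.3511; K_a2 = tan²(45°−29.7°/2) = 0.3374.
Layer 1: σ at base = K_a1 γ₁ h₁ = 434.0 psf; P₁ = ½×434.0×10.6 = 2300.
Layer 2: σ_v at top = γ₁h₁ = 1236; σ_h top = K_a2×1236 = 417.0; σ_h base = K_a2×(1236+113.0×17.1) = 1069.
P₂ = ½(417.0+1069)×17.1 = 12700. Total P_a = 2300+12700 = 15000 lb/ft.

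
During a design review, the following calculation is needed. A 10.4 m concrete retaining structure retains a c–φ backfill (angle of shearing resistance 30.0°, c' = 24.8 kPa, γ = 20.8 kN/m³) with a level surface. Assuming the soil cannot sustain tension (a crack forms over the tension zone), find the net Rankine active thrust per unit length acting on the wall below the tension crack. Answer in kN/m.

136 kN/m

K_a = 0.3333; √K_a = 0.5774.
Tension-crack depth z_c = 2c/(γ√K_a) = 2×24.8/(20.8×0.5774) = 4.130 m.
σ_a at base = K_a γ H − 2c√K_a = 0.3333×20.8×10.4 − 2×24.8×0.5774 = 43.47 kPa.
P_a = ½ × 43.47 × (H − z_c) = 0.5×43.47×6.270 = 136.3 kN/m.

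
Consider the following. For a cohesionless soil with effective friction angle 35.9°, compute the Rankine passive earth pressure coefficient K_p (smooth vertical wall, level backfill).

3.84

K_p = (1 + sin φ)/(1 − sin φ) = tan²(45° + 35.9°/2) = 3.835.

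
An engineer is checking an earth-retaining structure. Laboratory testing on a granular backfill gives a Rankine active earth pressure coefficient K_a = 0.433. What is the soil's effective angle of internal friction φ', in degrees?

23.3°

K_a = tan²(45° − φ/2) ⇒ 45° − φ/2 = arctan(√0.433) = 33.35°.
φ = 2(45° − 33.35°) = 23.31°.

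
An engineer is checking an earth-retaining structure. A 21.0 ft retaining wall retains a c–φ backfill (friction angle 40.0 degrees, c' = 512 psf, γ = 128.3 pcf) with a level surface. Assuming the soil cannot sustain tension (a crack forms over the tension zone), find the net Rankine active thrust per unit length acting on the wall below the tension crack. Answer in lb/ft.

210 lb/ft

K_a = 0.2174; √K_a = 0.4663.
Tension-crack depth z_c = 2c/(γ√K_a) = 2×512/(128.3×0.4663) = 17.12 ft.
σ_a at base = K_a γ H − 2c√K_a = 0.2174×128.3×21.0 − 2×512×0.4663 = 108.4 psf.
P_a = ½ × 108.4 × (H − z_c) = 0.5×108.4×3.884 = 210.4 lb/ft.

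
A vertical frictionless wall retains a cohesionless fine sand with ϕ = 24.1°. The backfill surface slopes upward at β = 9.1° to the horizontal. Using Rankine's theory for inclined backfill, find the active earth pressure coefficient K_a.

0.442

K_a = cos β · (cos β − √(cos²β − cos²φ)) / (cos β + √(cos²β − cos²φ)).
cos β = 0.9874, cos φ = 0.9128, √(cos²β − cos²φ) = 0.3765.
K_a = 0.9874 × (0.9874 − 0.3765)/(0.9874 + 0.3765) = 0.4423.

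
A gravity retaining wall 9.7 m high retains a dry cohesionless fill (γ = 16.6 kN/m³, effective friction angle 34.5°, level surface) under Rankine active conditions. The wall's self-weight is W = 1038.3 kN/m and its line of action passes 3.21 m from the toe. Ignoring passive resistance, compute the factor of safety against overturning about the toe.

4.77

K_a = tan²(45° − 34.5°/2) = 0.2768.
P_a = ½K_aγH² = 0.5×0.2768×16.6×9.7² = 216.2 kN/m, acting at H/3 = 3.233 m above the base.
Overturning moment M_o = P_a × H/3 = 216.2 × 3.233 = 699.0.
Resisting moment M_r = W × 3.21 = 1038.3 × 3.21 = 3333.
FS_overturning = M_r/M_o = 3333/699.0 = 4.768.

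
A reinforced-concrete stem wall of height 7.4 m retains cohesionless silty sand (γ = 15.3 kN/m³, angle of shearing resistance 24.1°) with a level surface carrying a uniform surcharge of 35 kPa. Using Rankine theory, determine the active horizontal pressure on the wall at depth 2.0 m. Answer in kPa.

K_a = (1 − sin φ)/(1 + sin φ) = 0.4201.
σ_v = γz + q = 15.3 × 2.0 + 35 = 65.60 kPa.
σ_h = K_a σ_v = 0.4201 × 65.60 = 27.56 kPa.

27.6 kPa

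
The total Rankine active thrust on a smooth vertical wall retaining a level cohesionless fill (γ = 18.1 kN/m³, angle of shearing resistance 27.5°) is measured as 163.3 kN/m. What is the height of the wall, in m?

7.00 m

K_a = 0.3682. P_a = ½ K_a γ H² ⇒ H = √(2P_a/(K_a γ)).
H = √(2×163.3/(0.3682×18.1)) = 7.000 m.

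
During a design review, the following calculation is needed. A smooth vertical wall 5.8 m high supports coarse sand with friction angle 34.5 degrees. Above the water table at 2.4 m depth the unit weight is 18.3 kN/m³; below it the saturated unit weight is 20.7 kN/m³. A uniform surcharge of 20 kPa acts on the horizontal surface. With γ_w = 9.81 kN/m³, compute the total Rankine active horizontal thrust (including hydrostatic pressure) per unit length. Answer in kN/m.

162 kN/m

K_a = tan²(45° − φ/2) = 0.2768.
γ' = 20.7 − 9.81 = 10.89 kN/m³. h₂ = H − d_w = 3.4 m.
σ'_h: at surface K_a·q = 5.536; at WT K_a(q+γd_w) = 17.69; at base K_a(q+γd_w+γ'h₂) = 27.94 kPa.
P₁ = ½(5.536+17.69)×2.4 = 27.88; P₂ = ½(17.69+27.94)×3.4 = 77.58; P_w = ½γ_w h₂² = 56.70.
Total = 27.88+77.58+56.70 = 162.2 kN/m.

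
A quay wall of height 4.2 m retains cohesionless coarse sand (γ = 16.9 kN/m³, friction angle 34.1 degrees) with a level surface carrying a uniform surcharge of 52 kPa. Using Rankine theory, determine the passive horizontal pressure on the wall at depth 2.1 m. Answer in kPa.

311 kPa

K_p = (1 + sin φ)/(1 − sin φ) = 3.552.
σ_v = γz + q = 16.9 × 2.1 + 52 = 87.49 kPa.
σ_h = K_p σ_v = 3.552 × 87.49 = 310.8 kPa.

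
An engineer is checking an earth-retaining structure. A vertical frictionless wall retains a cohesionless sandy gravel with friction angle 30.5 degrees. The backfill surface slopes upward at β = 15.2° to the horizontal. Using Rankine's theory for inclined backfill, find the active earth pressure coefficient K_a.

K_a = cos β · (cos β − √(cos²β − cos²φ)) / (cos β + √(cos²β − cos²φ)).
cos β = 0.9650, cos φ = 0.8616, √(cos²β − cos²φ) = 0.4346.
K_a = 0.9650 × (0.9650 − 0.4346)/(0.9650 + 0.4346) = 0.3657.

0.366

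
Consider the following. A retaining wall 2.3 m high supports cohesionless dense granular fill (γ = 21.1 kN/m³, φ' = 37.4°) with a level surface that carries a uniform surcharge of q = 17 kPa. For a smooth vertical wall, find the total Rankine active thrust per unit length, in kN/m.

K_a = tan²(45° − φ/2) = 0.2443.
Soil triangle: ½ K_a γ H² = 0.5×0.2443×21.1×2.3² = 13.63 kN/m.
Surcharge rectangle: K_a q H = 0.2443×17×2.3 = 9.551 kN/m.
Total = 13.63 + 9.551 = 23.18 kN/m.

23.2 kN/m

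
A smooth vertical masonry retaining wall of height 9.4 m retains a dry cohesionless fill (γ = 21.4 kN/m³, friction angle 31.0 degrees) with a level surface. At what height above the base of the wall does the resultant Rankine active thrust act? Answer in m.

K_a = 0.3201.
The pressure distribution is triangular, so the resultant acts at H/3 above the base = 9.4/3 = 3.133 m.

3.13 m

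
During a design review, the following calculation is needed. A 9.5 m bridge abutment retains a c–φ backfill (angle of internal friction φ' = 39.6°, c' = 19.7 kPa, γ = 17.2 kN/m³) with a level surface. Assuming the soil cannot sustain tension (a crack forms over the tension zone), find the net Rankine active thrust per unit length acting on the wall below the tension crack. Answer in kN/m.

40.9 kN/m

K_a = 0.2214; √K_a = 0.4706.
Tension-crack depth z_c = 2c/(γ√K_a) = 2×19.7/(17.2×0.4706) = 4.868 m.
σ_a at base = K_a γ H − 2c√K_a = 0.2214×17.2×9.5 − 2×19.7×0.4706 = 17.64 kPa.
P_a = ½ × 17.64 × (H − z_c) = 0.5×17.64×4.632 = 40.86 kN/m.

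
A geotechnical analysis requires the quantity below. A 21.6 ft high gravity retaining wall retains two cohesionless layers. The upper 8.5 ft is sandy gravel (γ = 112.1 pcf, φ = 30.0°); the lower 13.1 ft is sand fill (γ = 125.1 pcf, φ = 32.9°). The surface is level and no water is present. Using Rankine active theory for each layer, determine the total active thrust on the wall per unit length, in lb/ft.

K_a1 = tan²(45°−30.0°/2) = 0.3333; K_a2 = tan²(45°−32.9°/2) = 0.2960.
Layer 1: σ at base = K_a1 γ₁ h₁ = 317.6 psf; P₁ = ½×317.6×8.5 = 1350.
Layer 2: σ_v at top = γ₁h₁ = 952.8; σ_h top = K_a2×952.8 = 282.1; σ_h base = K_a2×(952.8+125.1×13.1) = 767.2.
P₂ = ½(282.1+767.2)×13.1 = 6873. Total P_a = 1350+6873 = 8223 lb/ft.

8220 lb/ft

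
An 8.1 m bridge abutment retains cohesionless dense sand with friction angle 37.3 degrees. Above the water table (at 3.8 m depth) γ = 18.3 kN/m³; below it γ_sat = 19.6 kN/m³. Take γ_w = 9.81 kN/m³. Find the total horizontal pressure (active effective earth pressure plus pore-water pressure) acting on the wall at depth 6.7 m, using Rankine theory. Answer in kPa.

K_a = (1 − sin φ)/(1 + sin φ) = 0.2453.
γ' = 19.6 − 9.81 = 9.790 kN/m³.
Effective vertical stress at 6.7 m: σ'_v = 18.3×3.8 + 9.790×2.90 = 97.93 kPa.
σ'_h = K_a σ'_v = 0.2453 × 97.93 = 24.03 kPa; u = γ_w × 2.90 = 28.45 kPa.
Total σ_h = 24.03 + 28.45 = 52.48 kPa.

52.5 kPa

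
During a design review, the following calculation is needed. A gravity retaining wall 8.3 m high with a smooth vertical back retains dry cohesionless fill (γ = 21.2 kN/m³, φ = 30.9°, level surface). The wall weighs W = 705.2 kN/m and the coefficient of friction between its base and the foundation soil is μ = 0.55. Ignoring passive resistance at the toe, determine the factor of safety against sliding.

1.65

K_a = tan²(45° − 30.9°/2) = 0.3214.
P_a = ½K_aγH² = 0.5×0.3214×21.2×8.3² = 234.7 kN/m, acting at H/3 = 2.767 m above the base.
FS_sliding = μW / P_a = 0.55×705.2 / 234.7 = 1.653.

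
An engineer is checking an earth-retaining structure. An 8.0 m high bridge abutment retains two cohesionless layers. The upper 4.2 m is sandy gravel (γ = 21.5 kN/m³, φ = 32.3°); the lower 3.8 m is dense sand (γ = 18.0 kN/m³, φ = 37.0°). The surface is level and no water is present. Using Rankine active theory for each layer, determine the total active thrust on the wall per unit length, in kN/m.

K_a1 = tan²(45°−32.3°/2) = 0.3035; K_a2 = tan²(45°−37.0°/2) = 0.2486.
Layer 1: σ at base = K_a1 γ₁ h₁ = 27.40 kPa; P₁ = ½×27.40×4.2 = 57.55.
Layer 2: σ_v at top = γ₁h₁ = 90.30; σ_h top = K_a2×90.30 = 22.45; σ_h base = K_a2×(90.30+18.0×3.8) = 39.45.
P₂ = ½(22.45+39.45)×3.8 = 117.6. Total P_a = 57.55+117.6 = 175.2 kN/m.

175 kN/m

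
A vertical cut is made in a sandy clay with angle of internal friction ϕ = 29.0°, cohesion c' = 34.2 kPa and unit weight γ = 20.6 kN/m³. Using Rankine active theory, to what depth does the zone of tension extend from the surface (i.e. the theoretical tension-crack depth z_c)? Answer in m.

K_a = tan²(45° − 29.0°/2) = 0.3470; √K_a = 0.5890.
The active pressure is zero where K_a γ z = 2c√K_a, so z_c = 2c/(γ√K_a) = 2×34.2/(20.6×0.5890) = 5.637 m.

5.64 m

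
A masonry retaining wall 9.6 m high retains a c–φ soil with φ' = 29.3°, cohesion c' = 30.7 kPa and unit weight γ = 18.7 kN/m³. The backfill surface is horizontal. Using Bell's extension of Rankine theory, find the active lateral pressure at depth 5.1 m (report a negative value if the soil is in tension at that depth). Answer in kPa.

K_a = (1 − sin φ)/(1 + sin φ) = 0.3428.
σ_a = K_a γ z − 2c√K_a = 0.3428×18.7×5.1 − 2×30.7×0.5855 = -3.255 kPa.

-3.25 kPa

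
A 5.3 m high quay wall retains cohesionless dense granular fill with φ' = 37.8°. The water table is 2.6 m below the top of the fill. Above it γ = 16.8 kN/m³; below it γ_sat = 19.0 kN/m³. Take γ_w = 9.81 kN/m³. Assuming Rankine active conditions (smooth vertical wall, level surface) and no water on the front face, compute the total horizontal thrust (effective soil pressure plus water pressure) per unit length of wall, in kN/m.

85.7 kN/m

K_a = tan²(45° − φ/2) = 0.2400.
γ' = 19.0 − 9.81 = 9.190 kN/m³. Depth below WT = 2.7 m.
σ'_h at WT = K_a γ d_w = 10.48 kPa; at base = 10.48 + K_a γ' × 2.7 = 16.44 kPa.
P₁ (0–2.6 m) = ½×10.48×2.6 = 13.63. P₂ (2.6–5.3 m) = ½(10.48+16.44)×2.7 = 36.34.
P_w = ½ γ_w h₂² = 0.5×9.81×2.7² = 35.76. Total = 13.63+36.34+35.76 = 85.73 kN/m.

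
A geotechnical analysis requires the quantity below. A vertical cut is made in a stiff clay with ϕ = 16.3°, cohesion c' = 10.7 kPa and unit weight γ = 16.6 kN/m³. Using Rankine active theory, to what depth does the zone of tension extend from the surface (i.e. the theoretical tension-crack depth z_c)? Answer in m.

1.72 m

K_a = tan²(45° − 16.3°/2) = 0.5617; √K_a = 0.7495.
The active pressure is zero where K_a γ z = 2c√K_a, so z_c = 2c/(γ√K_a) = 2×10.7/(16.6×0.7495) = 1.720 m.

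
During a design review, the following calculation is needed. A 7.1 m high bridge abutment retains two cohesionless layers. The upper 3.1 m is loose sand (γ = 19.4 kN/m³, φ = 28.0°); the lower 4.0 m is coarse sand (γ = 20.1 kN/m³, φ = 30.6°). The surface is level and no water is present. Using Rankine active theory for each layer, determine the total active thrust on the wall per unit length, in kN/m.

K_a1 = tan²(45°−28.0°/2) = 0.3610; K_a2 = tan²(45°−30.6°/2) = 0.3253.
Layer 1: σ at base = K_a1 γ₁ h₁ = 21.71 kPa; P₁ = ½×21.71×3.1 = 33.65.
Layer 2: σ_v at top = γ₁h₁ = 60.14; σ_h top = K_a2×60.14 = 19.57; σ_h base = K_a2×(60.14+20.1×4.0) = 45.72.
P₂ = ½(19.57+45.72)×4.0 = 130.6. Total P_a = 33.65+130.6 = 164.2 kN/m.

164 kN/m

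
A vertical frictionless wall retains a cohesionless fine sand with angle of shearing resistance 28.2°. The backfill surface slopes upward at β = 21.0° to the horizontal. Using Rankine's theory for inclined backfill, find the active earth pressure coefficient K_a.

K_a = cos β · (cos β − √(cos²β − cos²φ)) / (cos β + √(cos²β − cos²φ)).
cos β = 0.9336, cos φ = 0.8813, √(cos²β − cos²φ) = 0.3080.
K_a = 0.9336 × (0.9336 − 0.3080)/(0.9336 + 0.3080) = 0.4704.

0.470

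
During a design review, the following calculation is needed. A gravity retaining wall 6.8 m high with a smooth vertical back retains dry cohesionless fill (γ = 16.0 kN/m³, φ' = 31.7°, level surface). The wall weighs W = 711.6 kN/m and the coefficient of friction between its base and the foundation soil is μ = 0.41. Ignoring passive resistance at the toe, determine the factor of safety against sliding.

2.54

K_a = tan²(45° − 31.7°/2) = 0.3111.
P_a = ½K_aγH² = 0.5×0.3111×16.0×6.8² = 115.1 kN/m, acting at H/3 = 2.267 m above the base.
FS_sliding = μW / P_a = 0.41×711.6 / 115.1 = 2.535.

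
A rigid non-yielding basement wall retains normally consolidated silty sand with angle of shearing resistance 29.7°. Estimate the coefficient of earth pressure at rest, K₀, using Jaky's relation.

K₀ = 1 − sin φ' = 1 − sin 29.7° = 0.5045.

0.505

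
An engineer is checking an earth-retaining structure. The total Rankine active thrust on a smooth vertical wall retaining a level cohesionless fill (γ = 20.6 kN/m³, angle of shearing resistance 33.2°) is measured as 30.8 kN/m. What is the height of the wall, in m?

K_a = 0.2924. P_a = ½ K_a γ H² ⇒ H = √(2P_a/(K_a γ)).
H = √(2×30.8/(0.2924×20.6)) = 3.198 m.

3.20 m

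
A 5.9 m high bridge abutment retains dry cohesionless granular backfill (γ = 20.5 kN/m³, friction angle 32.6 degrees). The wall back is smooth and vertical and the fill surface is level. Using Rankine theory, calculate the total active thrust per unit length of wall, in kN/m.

K_a = tan²(45° − φ/2) = 0.2997.
P_a = ½ K_a γ H² = 0.5 × 0.2997 × 20.5 × 5.9² = 106.9 kN/m.

107 kN/m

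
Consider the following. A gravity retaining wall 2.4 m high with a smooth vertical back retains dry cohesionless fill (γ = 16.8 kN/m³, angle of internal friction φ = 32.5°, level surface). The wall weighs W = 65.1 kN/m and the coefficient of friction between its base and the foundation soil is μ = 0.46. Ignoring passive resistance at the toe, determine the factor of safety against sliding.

2.06

K_a = tan²(45° − 32.5°/2) = 0.3010.
P_a = ½K_aγH² = 0.5×0.3010×16.8×2.4² = 14.56 kN/m, acting at H/3 = 0.8000 m above the base.
FS_sliding = μW / P_a = 0.46×65.1 / 14.56 = 2.056.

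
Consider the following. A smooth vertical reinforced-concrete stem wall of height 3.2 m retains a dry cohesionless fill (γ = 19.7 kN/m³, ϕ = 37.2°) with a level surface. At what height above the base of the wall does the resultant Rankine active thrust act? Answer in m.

K_a = 0.2464.
The pressure distribution is triangular, so the resultant acts at H/3 above the base = 3.2/3 = 1.067 m.

1.07 m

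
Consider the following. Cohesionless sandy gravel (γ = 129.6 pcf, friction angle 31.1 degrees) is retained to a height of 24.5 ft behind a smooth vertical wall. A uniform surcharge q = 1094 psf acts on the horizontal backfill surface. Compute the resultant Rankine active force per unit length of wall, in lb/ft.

K_a = tan²(45° − φ/2) = 0.3188.
Soil triangle: ½ K_a γ H² = 0.5×0.3188×129.6×24.5² = 12400 lb/ft.
Surcharge rectangle: K_a q H = 0.3188×1094×24.5 = 8545 lb/ft.
Total = 12400 + 8545 = 20940 lb/ft.

20900 lb/ft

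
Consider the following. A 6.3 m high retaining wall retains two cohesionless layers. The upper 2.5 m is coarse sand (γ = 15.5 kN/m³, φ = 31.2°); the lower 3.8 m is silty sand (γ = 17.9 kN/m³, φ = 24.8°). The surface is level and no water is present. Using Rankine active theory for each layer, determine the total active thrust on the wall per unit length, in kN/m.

K_a1 = tan²(45°−31.2°/2) = 0.3175; K_a2 = tan²(45°−24.8°/2) = 0.4090.
Layer 1: σ at base = K_a1 γ₁ h₁ = 12.30 kPa; P₁ = ½×12.30×2.5 = 15.38.
Layer 2: σ_v at top = γ₁h₁ = 38.75; σ_h top = K_a2×38.75 = 15.85; σ_h base = K_a2×(38.75+17.9×3.8) = 43.67.
P₂ = ½(15.85+43.67)×3.8 = 113.1. Total P_a = 15.38+113.1 = 128.5 kN/m.

128 kN/m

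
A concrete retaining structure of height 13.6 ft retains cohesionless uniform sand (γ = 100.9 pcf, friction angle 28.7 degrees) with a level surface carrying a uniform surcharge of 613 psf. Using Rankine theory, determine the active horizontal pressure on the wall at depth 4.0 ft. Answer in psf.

357 psf

K_a = (1 − sin φ)/(1 + sin φ) = 0.3511.
σ_v = γz + q = 100.9 × 4.0 + 613 = 1017 psf.
σ_h = K_a σ_v = 0.3511 × 1017 = 357.0 psf.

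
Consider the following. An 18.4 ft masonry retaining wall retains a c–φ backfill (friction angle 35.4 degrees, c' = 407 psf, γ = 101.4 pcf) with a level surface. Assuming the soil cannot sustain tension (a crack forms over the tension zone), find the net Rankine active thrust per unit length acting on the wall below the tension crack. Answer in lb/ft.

109 lb/ft

K_a = 0.2664; √K_a = 0.5161.
Tension-crack depth z_c = 2c/(γ√K_a) = 2×407/(101.4×0.5161) = 15.55 ft.
σ_a at base = K_a γ H − 2c√K_a = 0.2664×101.4×18.4 − 2×407×0.5161 = 76.90 psf.
P_a = ½ × 76.90 × (H − z_c) = 0.5×76.90×2.847 = 109.5 lb/ft.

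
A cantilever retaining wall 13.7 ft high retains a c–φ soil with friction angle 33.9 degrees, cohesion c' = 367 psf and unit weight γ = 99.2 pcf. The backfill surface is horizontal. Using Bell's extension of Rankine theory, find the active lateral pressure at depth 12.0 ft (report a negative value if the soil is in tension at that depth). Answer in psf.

-53.1 psf

K_a = (1 − sin φ)/(1 + sin φ) = 0.2839.
σ_a = K_a γ z − 2c√K_a = 0.2839×99.2×12.0 − 2×367×0.5328 = -53.13 psf.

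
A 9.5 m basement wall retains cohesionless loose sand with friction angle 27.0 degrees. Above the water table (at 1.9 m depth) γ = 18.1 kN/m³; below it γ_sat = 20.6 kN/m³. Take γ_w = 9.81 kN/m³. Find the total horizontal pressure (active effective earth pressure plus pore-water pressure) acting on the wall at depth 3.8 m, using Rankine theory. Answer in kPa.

39.3 kPa

K_a = (1 − sin φ)/(1 + sin φ) = 0.3755.
γ' = 20.6 − 9.81 = 10.79 kN/m³.
Effective vertical stress at 3.8 m: σ'_v = 18.1×1.9 + 10.79×1.90 = 54.89 kPa.
σ'_h = K_a σ'_v = 0.3755 × 54.89 = 20.61 kPa; u = γ_w × 1.90 = 18.64 kPa.
Total σ_h = 20.61 + 18.64 = 39.25 kPa.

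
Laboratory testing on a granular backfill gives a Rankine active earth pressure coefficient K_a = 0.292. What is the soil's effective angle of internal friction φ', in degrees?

33.2°

K_a = tan²(45° − φ/2) ⇒ 45° − φ/2 = arctan(√0.292) = 28.39°.
φ = 2(45° − 28.39°) = 33.23°.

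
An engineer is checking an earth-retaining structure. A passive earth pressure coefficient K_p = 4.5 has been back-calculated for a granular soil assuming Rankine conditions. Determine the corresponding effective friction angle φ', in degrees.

39.5°

K_p = (1+sin φ)/(1−sin φ) ⇒ sin φ = (K_p − 1)/(K_p + 1) = 0.6364.
φ = arcsin(0.6364) = 39.52°.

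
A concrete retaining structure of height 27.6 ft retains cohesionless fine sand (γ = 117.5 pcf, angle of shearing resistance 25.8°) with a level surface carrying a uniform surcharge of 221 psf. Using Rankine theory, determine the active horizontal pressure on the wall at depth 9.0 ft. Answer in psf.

503 psf

K_a = (1 − sin φ)/(1 + sin φ) = 0.3935.
σ_v = γz + q = 117.5 × 9.0 + 221 = 1278 psf.
σ_h = K_a σ_v = 0.3935 × 1278 = 503.1 psf.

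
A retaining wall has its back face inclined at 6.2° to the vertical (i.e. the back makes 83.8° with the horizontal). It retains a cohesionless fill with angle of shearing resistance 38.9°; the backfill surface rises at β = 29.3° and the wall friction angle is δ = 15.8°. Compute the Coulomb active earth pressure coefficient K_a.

0.395

K_a = sin²(α+φ) / [sin²α · sin(α−δ) · (1 + √{sin(φ+δ)sin(φ−β) / (sin(α−δ)sin(α+β))})²].
With α = 83.8°, φ = 38.9°, δ = 15.8°, β = 29.3°: K_a = 0.3946.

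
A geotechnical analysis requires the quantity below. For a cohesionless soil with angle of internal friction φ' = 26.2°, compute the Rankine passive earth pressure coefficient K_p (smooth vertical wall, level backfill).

K_p = (1 + sin φ)/(1 − sin φ) = tan²(45° + 26.2°/2) = 2.581.

2.58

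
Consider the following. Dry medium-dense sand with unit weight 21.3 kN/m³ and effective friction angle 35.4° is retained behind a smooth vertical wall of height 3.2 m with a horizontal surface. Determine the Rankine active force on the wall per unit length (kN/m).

K_a = tan²(45° − φ/2) = 0.2664.
P_a = ½ K_a γ H² = 0.5 × 0.2664 × 21.3 × 3.2² = 29.05 kN/m.

29.1 kN/m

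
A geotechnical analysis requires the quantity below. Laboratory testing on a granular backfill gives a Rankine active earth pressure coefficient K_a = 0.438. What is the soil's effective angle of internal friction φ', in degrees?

K_a = tan²(45° − φ/2) ⇒ 45° − φ/2 = arctan(√0.438) = 33.50°.
φ = 2(45° − 33.50°) = 23.01°.

23.0°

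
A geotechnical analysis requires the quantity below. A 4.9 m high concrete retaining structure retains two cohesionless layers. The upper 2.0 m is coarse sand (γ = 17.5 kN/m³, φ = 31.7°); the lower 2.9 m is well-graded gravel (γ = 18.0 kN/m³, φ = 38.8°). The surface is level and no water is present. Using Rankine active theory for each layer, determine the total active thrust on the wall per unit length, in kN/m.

K_a1 = tan²(45°−31.7°/2) = 0.3111; K_a2 = tan²(45°−38.8°/2) = 0.2296.
Layer 1: σ at base = K_a1 γ₁ h₁ = 10.89 kPa; P₁ = ½×10.89×2.0 = 10.89.
Layer 2: σ_v at top = γ₁h₁ = 35.00; σ_h top = K_a2×35.00 = 8.034; σ_h base = K_a2×(35.00+18.0×2.9) = 20.02.
P₂ = ½(8.034+20.02)×2.9 = 40.67. Total P_a = 10.89+40.67 = 51.56 kN/m.

51.6 kN/m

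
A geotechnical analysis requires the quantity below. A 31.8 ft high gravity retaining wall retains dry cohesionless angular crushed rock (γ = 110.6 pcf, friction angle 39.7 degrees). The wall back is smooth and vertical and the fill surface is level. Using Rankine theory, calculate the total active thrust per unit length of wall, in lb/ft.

12300 lb/ft

K_a = tan²(45° − φ/2) = 0.2204.
P_a = ½ K_a γ H² = 0.5 × 0.2204 × 110.6 × 31.8² = 12330 lb/ft.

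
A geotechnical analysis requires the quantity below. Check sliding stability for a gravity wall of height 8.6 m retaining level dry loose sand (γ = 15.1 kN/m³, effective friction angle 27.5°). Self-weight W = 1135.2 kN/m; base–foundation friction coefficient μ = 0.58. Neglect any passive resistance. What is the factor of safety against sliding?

3.20

K_a = tan²(45° − 27.5°/2) = 0.3682.
P_a = ½K_aγH² = 0.5×0.3682×15.1×8.6² = 205.6 kN/m, acting at H/3 = 2.867 m above the base.
FS_sliding = μW / P_a = 0.58×1135.2 / 205.6 = 3.202.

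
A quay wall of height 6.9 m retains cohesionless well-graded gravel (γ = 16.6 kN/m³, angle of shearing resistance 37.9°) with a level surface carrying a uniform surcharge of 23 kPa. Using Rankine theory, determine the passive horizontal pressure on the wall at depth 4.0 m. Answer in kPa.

K_p = (1 + sin φ)/(1 − sin φ) = 4.185.
σ_v = γz + q = 16.6 × 4.0 + 23 = 89.40 kPa.
σ_h = K_p σ_v = 4.185 × 89.40 = 374.2 kPa.

374 kPa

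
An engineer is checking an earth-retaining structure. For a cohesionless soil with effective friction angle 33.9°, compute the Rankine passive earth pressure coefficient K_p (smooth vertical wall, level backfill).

3.52

K_p = (1 + sin φ)/(1 − sin φ) = tan²(45° + 33.9°/2) = 3.522.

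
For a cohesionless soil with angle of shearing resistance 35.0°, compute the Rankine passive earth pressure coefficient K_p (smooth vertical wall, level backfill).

3.69

K_p = (1 + sin φ)/(1 − sin φ) = tan²(45° + 35.0°/2) = 3.690.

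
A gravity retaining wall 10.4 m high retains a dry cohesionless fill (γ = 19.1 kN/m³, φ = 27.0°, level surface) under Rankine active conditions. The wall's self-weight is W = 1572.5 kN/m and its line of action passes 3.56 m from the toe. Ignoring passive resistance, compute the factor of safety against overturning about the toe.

K_a = tan²(45° − 27.0°/2) = 0.3755.
P_a = ½K_aγH² = 0.5×0.3755×19.1×10.4² = 387.9 kN/m, acting at H/3 = 3.467 m above the base.
Overturning moment M_o = P_a × H/3 = 387.9 × 3.467 = 1345.
Resisting moment M_r = W × 3.56 = 1572.5 × 3.56 = 5598.
FS_overturning = M_r/M_o = 5598/1345 = 4.163.

4.16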